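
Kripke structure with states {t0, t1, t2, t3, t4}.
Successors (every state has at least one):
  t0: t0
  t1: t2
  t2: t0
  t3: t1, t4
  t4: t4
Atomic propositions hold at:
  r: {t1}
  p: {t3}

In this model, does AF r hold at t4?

AF r: least fixpoint, start Z0 = {t1}, add states with every successor in Z. Already a fixed point.
Sat(AF r) = {t1}
t4 ∉ Sat(AF r) = {t1}, so the formula does not hold at t4.

No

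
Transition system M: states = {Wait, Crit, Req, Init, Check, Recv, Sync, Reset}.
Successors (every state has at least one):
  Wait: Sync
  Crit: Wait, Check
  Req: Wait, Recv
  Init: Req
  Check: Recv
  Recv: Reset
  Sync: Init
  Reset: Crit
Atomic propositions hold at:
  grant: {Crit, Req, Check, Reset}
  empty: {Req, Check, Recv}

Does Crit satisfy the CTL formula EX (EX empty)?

Yes

Sat(EX empty) = {s : some successor in {Req, Check, Recv}} = {Crit, Req, Init, Check}
Sat(EX (EX empty)) = {s : some successor in {Crit, Req, Init, Check}} = {Crit, Init, Sync, Reset}
Crit ∈ Sat(EX (EX empty)) = {Crit, Init, Sync, Reset}, so the formula holds at Crit.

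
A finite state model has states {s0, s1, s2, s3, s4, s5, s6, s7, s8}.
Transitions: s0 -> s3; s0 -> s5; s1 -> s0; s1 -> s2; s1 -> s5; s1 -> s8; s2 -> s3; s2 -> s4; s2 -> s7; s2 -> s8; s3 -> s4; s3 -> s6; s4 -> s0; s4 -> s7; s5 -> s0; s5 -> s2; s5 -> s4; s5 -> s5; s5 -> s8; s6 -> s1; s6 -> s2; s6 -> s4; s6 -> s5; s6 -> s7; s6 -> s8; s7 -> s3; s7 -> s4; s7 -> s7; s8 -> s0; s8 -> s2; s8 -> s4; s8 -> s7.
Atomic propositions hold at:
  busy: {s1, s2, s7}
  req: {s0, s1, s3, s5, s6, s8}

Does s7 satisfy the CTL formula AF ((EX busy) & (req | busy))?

Sat(EX busy) = {s : some successor in {s1, s2, s7}} = {s1, s2, s4, s5, s6, s7, s8}
Sat(req | busy) = {s0, s1, s2, s3, s5, s6, s7, s8}
Sat((EX busy) & (req | busy)) = {s1, s2, s5, s6, s7, s8}
AF ((EX busy) & (req | busy)): least fixpoint, start Z0 = {s1, s2, s5, s6, s7, s8}, add states with every successor in Z. Already a fixed point.
Sat(AF ((EX busy) & (req | busy))) = {s1, s2, s5, s6, s7, s8}
s7 ∈ Sat(AF ((EX busy) & (req | busy))) = {s1, s2, s5, s6, s7, s8}, so the formula holds at s7.

Yes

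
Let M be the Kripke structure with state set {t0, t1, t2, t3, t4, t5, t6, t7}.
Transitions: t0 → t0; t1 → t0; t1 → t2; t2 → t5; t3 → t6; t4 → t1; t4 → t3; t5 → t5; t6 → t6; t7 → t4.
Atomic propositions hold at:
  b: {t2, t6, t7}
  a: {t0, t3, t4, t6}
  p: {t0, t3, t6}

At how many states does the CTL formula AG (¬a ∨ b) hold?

Sat(¬a) = {t1, t2, t5, t7}
Sat(¬a ∨ b) = {t1, t2, t5, t6, t7}
AG (¬a ∨ b): greatest fixpoint, start Z0 = {t1, t2, t5, t6, t7}, keep only states in Sat with every successor in Z. Z1 = {t2, t5, t6}; fixed.
Sat(AG (¬a ∨ b)) = {t2, t5, t6}
|Sat(AG (¬a ∨ b))| = |{t2, t5, t6}| = 3.

3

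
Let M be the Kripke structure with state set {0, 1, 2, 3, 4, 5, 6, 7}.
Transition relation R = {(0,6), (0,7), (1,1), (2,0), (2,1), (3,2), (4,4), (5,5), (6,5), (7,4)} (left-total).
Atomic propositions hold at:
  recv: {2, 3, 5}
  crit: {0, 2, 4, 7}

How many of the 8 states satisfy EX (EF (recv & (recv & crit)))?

Sat(recv & crit) = {2}
Sat(recv & (recv & crit)) = {2}
EF (recv & (recv & crit)): least fixpoint, start Z0 = {2}, add states with some successor in Z. Z1 = {2, 3}; fixed.
Sat(EF (recv & (recv & crit))) = {2, 3}
Sat(EX (EF (recv & (recv & crit)))) = {s : some successor in {2, 3}} = {3}
|Sat(EX (EF (recv & (recv & crit))))| = |{3}| = 1.

1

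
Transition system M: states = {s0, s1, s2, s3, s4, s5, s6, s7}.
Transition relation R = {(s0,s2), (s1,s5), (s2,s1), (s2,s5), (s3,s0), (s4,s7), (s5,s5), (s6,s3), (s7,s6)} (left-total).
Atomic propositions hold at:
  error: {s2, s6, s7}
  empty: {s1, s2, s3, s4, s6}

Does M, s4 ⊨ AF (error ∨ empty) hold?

Yes

Sat(error ∨ empty) = {s1, s2, s3, s4, s6, s7}
AF (error ∨ empty): least fixpoint, start Z0 = {s1, s2, s3, s4, s6, s7}, add states with every successor in Z. Z1 = {s0, s1, s2, s3, s4, s6, s7}; fixed.
Sat(AF (error ∨ empty)) = {s0, s1, s2, s3, s4, s6, s7}
s4 ∈ Sat(AF (error ∨ empty)) = {s0, s1, s2, s3, s4, s6, s7}, so the formula holds at s4.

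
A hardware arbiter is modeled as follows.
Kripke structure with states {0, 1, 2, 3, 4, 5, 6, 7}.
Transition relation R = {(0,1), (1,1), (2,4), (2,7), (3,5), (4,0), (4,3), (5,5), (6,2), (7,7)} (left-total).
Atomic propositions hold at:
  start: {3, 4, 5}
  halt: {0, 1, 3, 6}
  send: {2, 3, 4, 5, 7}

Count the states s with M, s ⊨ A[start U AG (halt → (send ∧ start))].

Sat(send ∧ start) = {3, 4, 5}
Sat(halt → (send ∧ start)) = {2, 3, 4, 5, 7}
AG (halt → (send ∧ start)): greatest fixpoint, start Z0 = {2, 3, 4, 5, 7}, keep only states in Sat with every successor in Z. Z1 = {2, 3, 5, 7}; Z2 = {3, 5, 7}; fixed.
Sat(AG (halt → (send ∧ start))) = {3, 5, 7}
A[start U AG (halt → (send ∧ start))]: least fixpoint, start Z0 = Sat(AG (halt → (send ∧ start))) = {3, 5, 7}, add states in Sat(start) with every successor in Z. Already a fixed point.
Sat(A[start U AG (halt → (send ∧ start))]) = {3, 5, 7}
|Sat(A[start U AG (halt → (send ∧ start))])| = |{3, 5, 7}| = 3.

3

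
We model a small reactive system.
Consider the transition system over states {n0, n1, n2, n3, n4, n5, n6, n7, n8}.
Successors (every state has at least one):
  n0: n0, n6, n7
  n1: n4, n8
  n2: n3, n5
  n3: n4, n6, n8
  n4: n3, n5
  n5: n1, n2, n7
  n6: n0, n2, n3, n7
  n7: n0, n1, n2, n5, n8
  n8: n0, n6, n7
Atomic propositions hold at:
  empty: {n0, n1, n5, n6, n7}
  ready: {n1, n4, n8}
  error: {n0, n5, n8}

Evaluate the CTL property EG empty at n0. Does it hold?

EG empty: greatest fixpoint, start Z0 = {n0, n1, n5, n6, n7}, keep only states in Sat with some successor in Z. Z1 = {n0, n5, n6, n7}; fixed.
Sat(EG empty) = {n0, n5, n6, n7}
n0 ∈ Sat(EG empty) = {n0, n5, n6, n7}, so the formula holds at n0.

Yes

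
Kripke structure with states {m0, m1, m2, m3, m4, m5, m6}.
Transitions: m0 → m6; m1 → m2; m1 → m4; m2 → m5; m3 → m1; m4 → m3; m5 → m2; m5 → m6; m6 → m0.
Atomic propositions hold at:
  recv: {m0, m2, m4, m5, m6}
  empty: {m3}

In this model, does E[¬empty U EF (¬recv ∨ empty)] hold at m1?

Yes

Sat(¬empty) = {m0, m1, m2, m4, m5, m6}
Sat(¬recv) = {m1, m3}
Sat(¬recv ∨ empty) = {m1, m3}
EF (¬recv ∨ empty): least fixpoint, start Z0 = {m1, m3}, add states with some successor in Z. Z1 = {m1, m3, m4}; fixed.
Sat(EF (¬recv ∨ empty)) = {m1, m3, m4}
E[¬empty U EF (¬recv ∨ empty)]: least fixpoint, start Z0 = Sat(EF (¬recv ∨ empty)) = {m1, m3, m4}, add states in Sat(¬empty) with some successor in Z. Already a fixed point.
Sat(E[¬empty U EF (¬recv ∨ empty)]) = {m1, m3, m4}
m1 ∈ Sat(E[¬empty U EF (¬recv ∨ empty)]) = {m1, m3, m4}, so the formula holds at m1.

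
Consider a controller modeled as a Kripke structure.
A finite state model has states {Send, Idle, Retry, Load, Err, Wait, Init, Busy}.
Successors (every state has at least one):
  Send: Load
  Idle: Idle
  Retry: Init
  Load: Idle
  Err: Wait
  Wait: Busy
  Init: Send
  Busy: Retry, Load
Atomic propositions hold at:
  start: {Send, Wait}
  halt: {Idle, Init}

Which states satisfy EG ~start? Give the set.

Sat(~start) = {Idle, Retry, Load, Err, Init, Busy}
EG ~start: greatest fixpoint, start Z0 = {Idle, Retry, Load, Err, Init, Busy}, keep only states in Sat with some successor in Z. Z1 = {Idle, Retry, Load, Busy}; Z2 = {Idle, Load, Busy}; fixed.
Sat(EG ~start) = {Idle, Load, Busy}

{Idle, Load, Busy}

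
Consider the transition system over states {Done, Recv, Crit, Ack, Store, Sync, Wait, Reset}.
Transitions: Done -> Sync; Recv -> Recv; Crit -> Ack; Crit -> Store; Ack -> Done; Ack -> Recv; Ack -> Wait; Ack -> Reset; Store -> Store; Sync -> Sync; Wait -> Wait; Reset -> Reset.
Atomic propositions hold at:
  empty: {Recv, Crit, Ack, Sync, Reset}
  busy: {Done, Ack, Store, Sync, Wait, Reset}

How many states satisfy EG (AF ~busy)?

Sat(~busy) = {Recv, Crit}
AF ~busy: least fixpoint, start Z0 = {Recv, Crit}, add states with every successor in Z. Already a fixed point.
Sat(AF ~busy) = {Recv, Crit}
EG (AF ~busy): greatest fixpoint, start Z0 = {Recv, Crit}, keep only states in Sat with some successor in Z. Z1 = {Recv}; fixed.
Sat(EG (AF ~busy)) = {Recv}
|Sat(EG (AF ~busy))| = |{Recv}| = 1.

1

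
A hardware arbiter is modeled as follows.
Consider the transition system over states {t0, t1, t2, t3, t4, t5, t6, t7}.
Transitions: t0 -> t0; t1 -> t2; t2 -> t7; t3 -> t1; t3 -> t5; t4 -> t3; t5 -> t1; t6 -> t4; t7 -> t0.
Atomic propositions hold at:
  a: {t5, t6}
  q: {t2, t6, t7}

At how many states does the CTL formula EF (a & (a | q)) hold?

Sat(a | q) = {t2, t5, t6, t7}
Sat(a & (a | q)) = {t5, t6}
EF (a & (a | q)): least fixpoint, start Z0 = {t5, t6}, add states with some successor in Z. Z1 = {t3, t5, t6}; Z2 = {t3, t4, t5, t6}; fixed.
Sat(EF (a & (a | q))) = {t3, t4, t5, t6}
|Sat(EF (a & (a | q)))| = |{t3, t4, t5, t6}| = 4.

4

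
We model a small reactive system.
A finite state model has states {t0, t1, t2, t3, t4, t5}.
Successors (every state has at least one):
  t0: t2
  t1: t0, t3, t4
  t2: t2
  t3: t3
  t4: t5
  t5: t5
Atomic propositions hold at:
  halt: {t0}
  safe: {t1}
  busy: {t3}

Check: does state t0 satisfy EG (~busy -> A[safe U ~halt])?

No

Sat(~busy) = {t0, t1, t2, t4, t5}
Sat(~halt) = {t1, t2, t3, t4, t5}
A[safe U ~halt]: least fixpoint, start Z0 = Sat(~halt) = {t1, t2, t3, t4, t5}, add states in Sat(safe) with every successor in Z. Already a fixed point.
Sat(A[safe U ~halt]) = {t1, t2, t3, t4, t5}
Sat(~busy -> A[safe U ~halt]) = {t1, t2, t3, t4, t5}
EG (~busy -> A[safe U ~halt]): greatest fixpoint, start Z0 = {t1, t2, t3, t4, t5}, keep only states in Sat with some successor in Z. Already a fixed point.
Sat(EG (~busy -> A[safe U ~halt])) = {t1, t2, t3, t4, t5}
t0 ∉ Sat(EG (~busy -> A[safe U ~halt])) = {t1, t2, t3, t4, t5}, so the formula does not hold at t0.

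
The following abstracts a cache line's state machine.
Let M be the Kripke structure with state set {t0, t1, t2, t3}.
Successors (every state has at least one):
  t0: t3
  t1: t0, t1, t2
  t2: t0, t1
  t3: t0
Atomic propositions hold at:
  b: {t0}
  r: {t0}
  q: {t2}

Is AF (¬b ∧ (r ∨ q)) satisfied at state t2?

Yes

Sat(¬b) = {t1, t2, t3}
Sat(r ∨ q) = {t0, t2}
Sat(¬b ∧ (r ∨ q)) = {t2}
AF (¬b ∧ (r ∨ q)): least fixpoint, start Z0 = {t2}, add states with every successor in Z. Already a fixed point.
Sat(AF (¬b ∧ (r ∨ q))) = {t2}
t2 ∈ Sat(AF (¬b ∧ (r ∨ q))) = {t2}, so the formula holds at t2.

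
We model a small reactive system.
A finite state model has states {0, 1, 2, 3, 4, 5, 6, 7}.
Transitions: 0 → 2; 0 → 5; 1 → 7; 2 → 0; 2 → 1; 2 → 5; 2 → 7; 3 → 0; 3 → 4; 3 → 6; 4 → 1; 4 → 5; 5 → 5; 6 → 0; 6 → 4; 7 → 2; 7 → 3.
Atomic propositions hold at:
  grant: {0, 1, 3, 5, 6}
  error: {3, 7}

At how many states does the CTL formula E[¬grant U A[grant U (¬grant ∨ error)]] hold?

Sat(¬grant) = {2, 4, 7}
Sat(¬grant ∨ error) = {2, 3, 4, 7}
A[grant U (¬grant ∨ error)]: least fixpoint, start Z0 = Sat((¬grant ∨ error)) = {2, 3, 4, 7}, add states in Sat(grant) with every successor in Z. Z1 = {1, 2, 3, 4, 7}; fixed.
Sat(A[grant U (¬grant ∨ error)]) = {1, 2, 3, 4, 7}
E[¬grant U A[grant U (¬grant ∨ error)]]: least fixpoint, start Z0 = Sat(A[grant U (¬grant ∨ error)]) = {1, 2, 3, 4, 7}, add states in Sat(¬grant) with some successor in Z. Already a fixed point.
Sat(E[¬grant U A[grant U (¬grant ∨ error)]]) = {1, 2, 3, 4, 7}
|Sat(E[¬grant U A[grant U (¬grant ∨ error)]])| = |{1, 2, 3, 4, 7}| = 5.

5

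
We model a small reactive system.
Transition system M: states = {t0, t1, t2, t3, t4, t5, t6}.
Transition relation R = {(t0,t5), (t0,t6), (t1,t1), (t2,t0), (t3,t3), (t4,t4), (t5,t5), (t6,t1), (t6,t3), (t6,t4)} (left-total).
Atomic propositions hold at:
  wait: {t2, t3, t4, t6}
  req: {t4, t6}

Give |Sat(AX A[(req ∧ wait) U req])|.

Sat(req ∧ wait) = {t4, t6}
A[(req ∧ wait) U req]: least fixpoint, start Z0 = Sat(req) = {t4, t6}, add states in Sat(req ∧ wait) with every successor in Z. Already a fixed point.
Sat(A[(req ∧ wait) U req]) = {t4, t6}
Sat(AX A[(req ∧ wait) U req]) = {s : every successor in {t4, t6}} = {t4}
|Sat(AX A[(req ∧ wait) U req])| = |{t4}| = 1.

1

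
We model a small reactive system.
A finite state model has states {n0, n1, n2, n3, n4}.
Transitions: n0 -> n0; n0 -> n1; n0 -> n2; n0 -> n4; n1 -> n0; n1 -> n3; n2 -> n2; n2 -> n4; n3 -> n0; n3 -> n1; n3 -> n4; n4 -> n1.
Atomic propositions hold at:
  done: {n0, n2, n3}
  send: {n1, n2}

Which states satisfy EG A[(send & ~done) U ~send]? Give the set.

{n0, n1, n3, n4}

Sat(~done) = {n1, n4}
Sat(send & ~done) = {n1}
Sat(~send) = {n0, n3, n4}
A[(send & ~done) U ~send]: least fixpoint, start Z0 = Sat(~send) = {n0, n3, n4}, add states in Sat(send & ~done) with every successor in Z. Z1 = {n0, n1, n3, n4}; fixed.
Sat(A[(send & ~done) U ~send]) = {n0, n1, n3, n4}
EG A[(send & ~done) U ~send]: greatest fixpoint, start Z0 = {n0, n1, n3, n4}, keep only states in Sat with some successor in Z. Already a fixed point.
Sat(EG A[(send & ~done) U ~send]) = {n0, n1, n3, n4}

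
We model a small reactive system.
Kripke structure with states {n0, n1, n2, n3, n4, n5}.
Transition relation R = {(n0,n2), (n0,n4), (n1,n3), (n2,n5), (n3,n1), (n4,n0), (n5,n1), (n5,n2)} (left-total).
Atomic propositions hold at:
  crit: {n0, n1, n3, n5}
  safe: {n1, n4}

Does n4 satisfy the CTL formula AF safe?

Yes

AF safe: least fixpoint, start Z0 = {n1, n4}, add states with every successor in Z. Z1 = {n1, n3, n4}; fixed.
Sat(AF safe) = {n1, n3, n4}
n4 ∈ Sat(AF safe) = {n1, n3, n4}, so the formula holds at n4.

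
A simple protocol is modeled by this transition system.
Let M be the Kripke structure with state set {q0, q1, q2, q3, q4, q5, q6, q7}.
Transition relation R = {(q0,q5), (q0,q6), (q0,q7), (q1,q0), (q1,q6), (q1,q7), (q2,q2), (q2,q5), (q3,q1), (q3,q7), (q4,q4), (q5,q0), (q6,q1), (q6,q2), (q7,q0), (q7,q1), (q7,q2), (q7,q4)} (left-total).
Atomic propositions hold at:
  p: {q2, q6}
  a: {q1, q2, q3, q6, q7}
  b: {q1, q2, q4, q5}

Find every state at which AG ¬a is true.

{q4}

Sat(¬a) = {q0, q4, q5}
AG ¬a: greatest fixpoint, start Z0 = {q0, q4, q5}, keep only states in Sat with every successor in Z. Z1 = {q4, q5}; Z2 = {q4}; fixed.
Sat(AG ¬a) = {q4}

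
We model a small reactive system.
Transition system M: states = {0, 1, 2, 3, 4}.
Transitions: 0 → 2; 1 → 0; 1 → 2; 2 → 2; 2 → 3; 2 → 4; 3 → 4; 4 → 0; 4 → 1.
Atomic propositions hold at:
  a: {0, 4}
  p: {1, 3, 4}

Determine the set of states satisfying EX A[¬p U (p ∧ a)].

Sat(¬p) = {0, 2}
Sat(p ∧ a) = {4}
A[¬p U (p ∧ a)]: least fixpoint, start Z0 = Sat((p ∧ a)) = {4}, add states in Sat(¬p) with every successor in Z. Already a fixed point.
Sat(A[¬p U (p ∧ a)]) = {4}
Sat(EX A[¬p U (p ∧ a)]) = {s : some successor in {4}} = {2, 3}

{2, 3}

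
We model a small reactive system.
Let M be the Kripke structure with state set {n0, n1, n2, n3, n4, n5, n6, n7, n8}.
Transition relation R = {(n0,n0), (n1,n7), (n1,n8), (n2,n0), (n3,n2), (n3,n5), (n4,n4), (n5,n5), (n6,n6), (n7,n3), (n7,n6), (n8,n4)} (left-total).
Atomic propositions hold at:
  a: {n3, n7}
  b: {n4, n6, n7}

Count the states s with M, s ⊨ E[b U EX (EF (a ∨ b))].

Sat(a ∨ b) = {n3, n4, n6, n7}
EF (a ∨ b): least fixpoint, start Z0 = {n3, n4, n6, n7}, add states with some successor in Z. Z1 = {n1, n3, n4, n6, n7, n8}; fixed.
Sat(EF (a ∨ b)) = {n1, n3, n4, n6, n7, n8}
Sat(EX (EF (a ∨ b))) = {s : some successor in {n1, n3, n4, n6, n7, n8}} = {n1, n4, n6, n7, n8}
E[b U EX (EF (a ∨ b))]: least fixpoint, start Z0 = Sat(EX (EF (a ∨ b))) = {n1, n4, n6, n7, n8}, add states in Sat(b) with some successor in Z. Already a fixed point.
Sat(E[b U EX (EF (a ∨ b))]) = {n1, n4, n6, n7, n8}
|Sat(E[b U EX (EF (a ∨ b))])| = |{n1, n4, n6, n7, n8}| = 5.

5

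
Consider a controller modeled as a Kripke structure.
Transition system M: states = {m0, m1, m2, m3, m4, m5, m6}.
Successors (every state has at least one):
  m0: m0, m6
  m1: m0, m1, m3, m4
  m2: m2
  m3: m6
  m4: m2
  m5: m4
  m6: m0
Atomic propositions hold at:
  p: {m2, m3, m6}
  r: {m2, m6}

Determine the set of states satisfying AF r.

AF r: least fixpoint, start Z0 = {m2, m6}, add states with every successor in Z. Z1 = {m2, m3, m4, m6}; Z2 = {m2, m3, m4, m5, m6}; fixed.
Sat(AF r) = {m2, m3, m4, m5, m6}

{m2, m3, m4, m5, m6}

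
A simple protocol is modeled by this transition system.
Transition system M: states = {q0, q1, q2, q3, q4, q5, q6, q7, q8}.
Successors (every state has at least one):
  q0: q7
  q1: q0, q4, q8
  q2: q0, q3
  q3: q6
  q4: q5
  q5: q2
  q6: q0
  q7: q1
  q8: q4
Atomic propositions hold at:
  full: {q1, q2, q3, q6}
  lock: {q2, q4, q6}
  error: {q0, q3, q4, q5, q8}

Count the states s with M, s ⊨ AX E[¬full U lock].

Sat(¬full) = {q0, q4, q5, q7, q8}
E[¬full U lock]: least fixpoint, start Z0 = Sat(lock) = {q2, q4, q6}, add states in Sat(¬full) with some successor in Z. Z1 = {q2, q4, q5, q6, q8}; fixed.
Sat(E[¬full U lock]) = {q2, q4, q5, q6, q8}
Sat(AX E[¬full U lock]) = {s : every successor in {q2, q4, q5, q6, q8}} = {q3, q4, q5, q8}
|Sat(AX E[¬full U lock])| = |{q3, q4, q5, q8}| = 4.

4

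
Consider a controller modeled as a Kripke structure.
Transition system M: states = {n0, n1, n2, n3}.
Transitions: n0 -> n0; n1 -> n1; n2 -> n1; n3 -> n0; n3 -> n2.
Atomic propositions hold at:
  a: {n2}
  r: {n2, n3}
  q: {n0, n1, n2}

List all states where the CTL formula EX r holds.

Sat(EX r) = {s : some successor in {n2, n3}} = {n3}

{n3}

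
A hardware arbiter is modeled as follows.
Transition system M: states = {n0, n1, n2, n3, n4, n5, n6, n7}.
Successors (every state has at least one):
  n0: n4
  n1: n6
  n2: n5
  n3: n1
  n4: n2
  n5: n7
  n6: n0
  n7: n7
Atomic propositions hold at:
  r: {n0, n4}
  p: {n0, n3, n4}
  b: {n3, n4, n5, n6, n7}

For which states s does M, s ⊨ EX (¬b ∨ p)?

{n0, n3, n4, n6}

Sat(¬b) = {n0, n1, n2}
Sat(¬b ∨ p) = {n0, n1, n2, n3, n4}
Sat(EX (¬b ∨ p)) = {s : some successor in {n0, n1, n2, n3, n4}} = {n0, n3, n4, n6}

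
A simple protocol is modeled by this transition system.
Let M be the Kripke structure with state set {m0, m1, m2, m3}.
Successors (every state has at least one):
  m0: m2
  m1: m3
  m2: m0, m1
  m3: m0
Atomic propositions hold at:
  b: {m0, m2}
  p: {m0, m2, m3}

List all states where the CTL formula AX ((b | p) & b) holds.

{m0, m3}

Sat(b | p) = {m0, m2, m3}
Sat((b | p) & b) = {m0, m2}
Sat(AX ((b | p) & b)) = {s : every successor in {m0, m2}} = {m0, m3}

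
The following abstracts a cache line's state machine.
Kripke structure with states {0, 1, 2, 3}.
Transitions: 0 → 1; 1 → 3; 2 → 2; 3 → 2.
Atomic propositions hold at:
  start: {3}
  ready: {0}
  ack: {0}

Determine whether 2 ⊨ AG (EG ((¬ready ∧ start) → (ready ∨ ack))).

Yes

Sat(¬ready) = {1, 2, 3}
Sat(¬ready ∧ start) = {3}
Sat(ready ∨ ack) = {0}
Sat((¬ready ∧ start) → (ready ∨ ack)) = {0, 1, 2}
EG ((¬ready ∧ start) → (ready ∨ ack)): greatest fixpoint, start Z0 = {0, 1, 2}, keep only states in Sat with some successor in Z. Z1 = {0, 2}; Z2 = {2}; fixed.
Sat(EG ((¬ready ∧ start) → (ready ∨ ack))) = {2}
AG (EG ((¬ready ∧ start) → (ready ∨ ack))): greatest fixpoint, start Z0 = {2}, keep only states in Sat with every successor in Z. Already a fixed point.
Sat(AG (EG ((¬ready ∧ start) → (ready ∨ ack)))) = {2}
2 ∈ Sat(AG (EG ((¬ready ∧ start) → (ready ∨ ack)))) = {2}, so the formula holds at 2.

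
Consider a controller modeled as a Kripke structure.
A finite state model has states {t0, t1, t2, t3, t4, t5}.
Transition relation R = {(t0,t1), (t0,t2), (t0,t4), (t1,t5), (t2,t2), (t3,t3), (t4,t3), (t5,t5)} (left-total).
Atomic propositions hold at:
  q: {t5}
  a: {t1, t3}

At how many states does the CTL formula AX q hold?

Sat(AX q) = {s : every successor in {t5}} = {t1, t5}
|Sat(AX q)| = |{t1, t5}| = 2.

2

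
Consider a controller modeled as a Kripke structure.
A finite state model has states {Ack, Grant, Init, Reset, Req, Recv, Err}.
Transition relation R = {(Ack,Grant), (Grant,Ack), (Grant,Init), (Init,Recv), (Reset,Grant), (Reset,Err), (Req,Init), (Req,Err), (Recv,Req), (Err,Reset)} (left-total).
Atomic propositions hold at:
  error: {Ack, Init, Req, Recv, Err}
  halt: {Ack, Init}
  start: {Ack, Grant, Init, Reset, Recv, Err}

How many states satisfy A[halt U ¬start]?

Sat(¬start) = {Req}
A[halt U ¬start]: least fixpoint, start Z0 = Sat(¬start) = {Req}, add states in Sat(halt) with every successor in Z. Already a fixed point.
Sat(A[halt U ¬start]) = {Req}
|Sat(A[halt U ¬start])| = |{Req}| = 1.

1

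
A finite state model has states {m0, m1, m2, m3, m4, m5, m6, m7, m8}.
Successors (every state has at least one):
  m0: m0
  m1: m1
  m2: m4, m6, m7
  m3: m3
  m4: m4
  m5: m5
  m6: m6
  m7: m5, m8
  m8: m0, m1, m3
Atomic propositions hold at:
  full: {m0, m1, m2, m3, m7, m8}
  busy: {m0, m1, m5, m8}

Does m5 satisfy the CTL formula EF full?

No

EF full: least fixpoint, start Z0 = {m0, m1, m2, m3, m7, m8}, add states with some successor in Z. Already a fixed point.
Sat(EF full) = {m0, m1, m2, m3, m7, m8}
m5 ∉ Sat(EF full) = {m0, m1, m2, m3, m7, m8}, so the formula does not hold at m5.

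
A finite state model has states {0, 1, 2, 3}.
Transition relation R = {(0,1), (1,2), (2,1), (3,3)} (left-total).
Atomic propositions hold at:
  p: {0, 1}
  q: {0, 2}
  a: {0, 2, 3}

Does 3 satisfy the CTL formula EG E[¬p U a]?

Yes

Sat(¬p) = {2, 3}
E[¬p U a]: least fixpoint, start Z0 = Sat(a) = {0, 2, 3}, add states in Sat(¬p) with some successor in Z. Already a fixed point.
Sat(E[¬p U a]) = {0, 2, 3}
EG E[¬p U a]: greatest fixpoint, start Z0 = {0, 2, 3}, keep only states in Sat with some successor in Z. Z1 = {3}; fixed.
Sat(EG E[¬p U a]) = {3}
3 ∈ Sat(EG E[¬p U a]) = {3}, so the formula holds at 3.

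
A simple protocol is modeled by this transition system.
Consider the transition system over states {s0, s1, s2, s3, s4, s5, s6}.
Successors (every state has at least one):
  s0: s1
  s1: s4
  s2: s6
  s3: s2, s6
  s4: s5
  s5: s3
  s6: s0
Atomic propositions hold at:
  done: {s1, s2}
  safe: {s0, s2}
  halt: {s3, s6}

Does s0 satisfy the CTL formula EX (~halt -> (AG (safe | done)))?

Sat(~halt) = {s0, s1, s2, s4, s5}
Sat(safe | done) = {s0, s1, s2}
AG (safe | done): greatest fixpoint, start Z0 = {s0, s1, s2}, keep only states in Sat with every successor in Z. Z1 = {s0}; Z2 = ∅; fixed.
Sat(AG (safe | done)) = ∅
Sat(~halt -> (AG (safe | done))) = {s3, s6}
Sat(EX (~halt -> (AG (safe | done)))) = {s : some successor in {s3, s6}} = {s2, s3, s5}
s0 ∉ Sat(EX (~halt -> (AG (safe | done)))) = {s2, s3, s5}, so the formula does not hold at s0.

No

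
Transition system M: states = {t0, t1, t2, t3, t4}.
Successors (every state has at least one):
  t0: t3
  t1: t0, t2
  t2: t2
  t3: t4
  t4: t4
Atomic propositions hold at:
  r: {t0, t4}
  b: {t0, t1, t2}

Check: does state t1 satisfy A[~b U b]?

Sat(~b) = {t3, t4}
A[~b U b]: least fixpoint, start Z0 = Sat(b) = {t0, t1, t2}, add states in Sat(~b) with every successor in Z. Already a fixed point.
Sat(A[~b U b]) = {t0, t1, t2}
t1 ∈ Sat(A[~b U b]) = {t0, t1, t2}, so the formula holds at t1.

Yes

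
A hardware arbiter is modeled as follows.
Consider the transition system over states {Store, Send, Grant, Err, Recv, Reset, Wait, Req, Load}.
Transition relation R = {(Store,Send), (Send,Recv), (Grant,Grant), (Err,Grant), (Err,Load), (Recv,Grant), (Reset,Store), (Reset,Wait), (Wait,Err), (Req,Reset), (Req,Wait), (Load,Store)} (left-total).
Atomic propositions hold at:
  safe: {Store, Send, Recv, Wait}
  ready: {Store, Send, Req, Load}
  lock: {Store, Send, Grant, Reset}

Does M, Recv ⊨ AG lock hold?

AG lock: greatest fixpoint, start Z0 = {Store, Send, Grant, Reset}, keep only states in Sat with every successor in Z. Z1 = {Store, Grant}; Z2 = {Grant}; fixed.
Sat(AG lock) = {Grant}
Recv ∉ Sat(AG lock) = {Grant}, so the formula does not hold at Recv.

No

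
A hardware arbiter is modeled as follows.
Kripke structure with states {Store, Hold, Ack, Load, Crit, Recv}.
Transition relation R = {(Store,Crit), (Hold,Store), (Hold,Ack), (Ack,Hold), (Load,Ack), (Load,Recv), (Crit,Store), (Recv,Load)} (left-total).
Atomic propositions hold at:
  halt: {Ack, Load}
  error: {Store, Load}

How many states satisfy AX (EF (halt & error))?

1

Sat(halt & error) = {Load}
EF (halt & error): least fixpoint, start Z0 = {Load}, add states with some successor in Z. Z1 = {Load, Recv}; fixed.
Sat(EF (halt & error)) = {Load, Recv}
Sat(AX (EF (halt & error))) = {s : every successor in {Load, Recv}} = {Recv}
|Sat(AX (EF (halt & error)))| = |{Recv}| = 1.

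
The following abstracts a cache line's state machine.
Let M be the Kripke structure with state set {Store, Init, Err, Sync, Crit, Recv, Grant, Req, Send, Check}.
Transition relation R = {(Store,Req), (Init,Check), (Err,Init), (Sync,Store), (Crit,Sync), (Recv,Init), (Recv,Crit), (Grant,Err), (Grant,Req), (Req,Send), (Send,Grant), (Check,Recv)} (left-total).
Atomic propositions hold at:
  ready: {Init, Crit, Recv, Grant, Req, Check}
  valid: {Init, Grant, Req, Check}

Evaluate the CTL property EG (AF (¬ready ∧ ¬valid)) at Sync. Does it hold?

Sat(¬ready) = {Store, Err, Sync, Send}
Sat(¬valid) = {Store, Err, Sync, Crit, Recv, Send}
Sat(¬ready ∧ ¬valid) = {Store, Err, Sync, Send}
AF (¬ready ∧ ¬valid): least fixpoint, start Z0 = {Store, Err, Sync, Send}, add states with every successor in Z. Z1 = {Store, Err, Sync, Crit, Req, Send}; Z2 = {Store, Err, Sync, Crit, Grant, Req, Send}; fixed.
Sat(AF (¬ready ∧ ¬valid)) = {Store, Err, Sync, Crit, Grant, Req, Send}
EG (AF (¬ready ∧ ¬valid)): greatest fixpoint, start Z0 = {Store, Err, Sync, Crit, Grant, Req, Send}, keep only states in Sat with some successor in Z. Z1 = {Store, Sync, Crit, Grant, Req, Send}; fixed.
Sat(EG (AF (¬ready ∧ ¬valid))) = {Store, Sync, Crit, Grant, Req, Send}
Sync ∈ Sat(EG (AF (¬ready ∧ ¬valid))) = {Store, Sync, Crit, Grant, Req, Send}, so the formula holds at Sync.

Yes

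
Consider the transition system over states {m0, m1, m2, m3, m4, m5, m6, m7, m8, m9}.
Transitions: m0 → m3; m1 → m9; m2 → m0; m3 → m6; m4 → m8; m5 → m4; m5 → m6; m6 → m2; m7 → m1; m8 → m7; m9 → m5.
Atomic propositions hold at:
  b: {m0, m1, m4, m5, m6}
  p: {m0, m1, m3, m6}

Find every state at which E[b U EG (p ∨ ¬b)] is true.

Sat(¬b) = {m2, m3, m7, m8, m9}
Sat(p ∨ ¬b) = {m0, m1, m2, m3, m6, m7, m8, m9}
EG (p ∨ ¬b): greatest fixpoint, start Z0 = {m0, m1, m2, m3, m6, m7, m8, m9}, keep only states in Sat with some successor in Z. Z1 = {m0, m1, m2, m3, m6, m7, m8}; Z2 = {m0, m2, m3, m6, m7, m8}; Z3 = {m0, m2, m3, m6, m8}; Z4 = {m0, m2, m3, m6}; fixed.
Sat(EG (p ∨ ¬b)) = {m0, m2, m3, m6}
E[b U EG (p ∨ ¬b)]: least fixpoint, start Z0 = Sat(EG (p ∨ ¬b)) = {m0, m2, m3, m6}, add states in Sat(b) with some successor in Z. Z1 = {m0, m2, m3, m5, m6}; fixed.
Sat(E[b U EG (p ∨ ¬b)]) = {m0, m2, m3, m5, m6}

{m0, m2, m3, m5, m6}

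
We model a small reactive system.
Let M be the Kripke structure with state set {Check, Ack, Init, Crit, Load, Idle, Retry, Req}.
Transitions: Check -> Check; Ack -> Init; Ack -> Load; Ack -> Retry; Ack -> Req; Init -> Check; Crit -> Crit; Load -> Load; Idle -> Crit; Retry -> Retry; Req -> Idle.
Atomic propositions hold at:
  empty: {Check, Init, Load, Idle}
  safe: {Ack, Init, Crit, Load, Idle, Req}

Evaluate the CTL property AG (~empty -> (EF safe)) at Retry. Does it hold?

Sat(~empty) = {Ack, Crit, Retry, Req}
EF safe: least fixpoint, start Z0 = {Ack, Init, Crit, Load, Idle, Req}, add states with some successor in Z. Already a fixed point.
Sat(EF safe) = {Ack, Init, Crit, Load, Idle, Req}
Sat(~empty -> (EF safe)) = {Check, Ack, Init, Crit, Load, Idle, Req}
AG (~empty -> (EF safe)): greatest fixpoint, start Z0 = {Check, Ack, Init, Crit, Load, Idle, Req}, keep only states in Sat with every successor in Z. Z1 = {Check, Init, Crit, Load, Idle, Req}; fixed.
Sat(AG (~empty -> (EF safe))) = {Check, Init, Crit, Load, Idle, Req}
Retry ∉ Sat(AG (~empty -> (EF safe))) = {Check, Init, Crit, Load, Idle, Req}, so the formula does not hold at Retry.

No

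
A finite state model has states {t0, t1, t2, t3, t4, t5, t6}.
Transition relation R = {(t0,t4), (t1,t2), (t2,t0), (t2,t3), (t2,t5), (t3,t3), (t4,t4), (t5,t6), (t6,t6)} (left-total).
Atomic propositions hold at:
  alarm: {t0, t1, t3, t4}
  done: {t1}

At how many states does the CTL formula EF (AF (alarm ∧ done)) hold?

1

Sat(alarm ∧ done) = {t1}
AF (alarm ∧ done): least fixpoint, start Z0 = {t1}, add states with every successor in Z. Already a fixed point.
Sat(AF (alarm ∧ done)) = {t1}
EF (AF (alarm ∧ done)): least fixpoint, start Z0 = {t1}, add states with some successor in Z. Already a fixed point.
Sat(EF (AF (alarm ∧ done))) = {t1}
|Sat(EF (AF (alarm ∧ done)))| = |{t1}| = 1.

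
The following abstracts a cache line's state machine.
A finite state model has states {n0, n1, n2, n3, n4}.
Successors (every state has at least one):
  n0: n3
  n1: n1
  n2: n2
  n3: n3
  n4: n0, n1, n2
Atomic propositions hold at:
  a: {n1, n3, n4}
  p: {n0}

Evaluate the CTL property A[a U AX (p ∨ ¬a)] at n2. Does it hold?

Yes

Sat(¬a) = {n0, n2}
Sat(p ∨ ¬a) = {n0, n2}
Sat(AX (p ∨ ¬a)) = {s : every successor in {n0, n2}} = {n2}
A[a U AX (p ∨ ¬a)]: least fixpoint, start Z0 = Sat(AX (p ∨ ¬a)) = {n2}, add states in Sat(a) with every successor in Z. Already a fixed point.
Sat(A[a U AX (p ∨ ¬a)]) = {n2}
n2 ∈ Sat(A[a U AX (p ∨ ¬a)]) = {n2}, so the formula holds at n2.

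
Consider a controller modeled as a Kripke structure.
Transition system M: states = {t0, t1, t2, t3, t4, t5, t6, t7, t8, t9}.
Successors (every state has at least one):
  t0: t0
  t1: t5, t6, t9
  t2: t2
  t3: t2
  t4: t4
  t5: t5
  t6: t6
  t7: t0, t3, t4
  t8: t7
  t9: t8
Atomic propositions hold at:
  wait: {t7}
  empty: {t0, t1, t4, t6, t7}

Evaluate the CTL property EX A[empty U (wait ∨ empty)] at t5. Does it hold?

No

Sat(wait ∨ empty) = {t0, t1, t4, t6, t7}
A[empty U (wait ∨ empty)]: least fixpoint, start Z0 = Sat((wait ∨ empty)) = {t0, t1, t4, t6, t7}, add states in Sat(empty) with every successor in Z. Already a fixed point.
Sat(A[empty U (wait ∨ empty)]) = {t0, t1, t4, t6, t7}
Sat(EX A[empty U (wait ∨ empty)]) = {s : some successor in {t0, t1, t4, t6, t7}} = {t0, t1, t4, t6, t7, t8}
t5 ∉ Sat(EX A[empty U (wait ∨ empty)]) = {t0, t1, t4, t6, t7, t8}, so the formula does not hold at t5.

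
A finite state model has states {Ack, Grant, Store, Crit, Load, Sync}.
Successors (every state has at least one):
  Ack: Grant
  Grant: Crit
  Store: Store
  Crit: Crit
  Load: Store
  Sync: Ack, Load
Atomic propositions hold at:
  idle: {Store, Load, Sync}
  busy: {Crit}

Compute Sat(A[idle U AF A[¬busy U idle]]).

Sat(¬busy) = {Ack, Grant, Store, Load, Sync}
A[¬busy U idle]: least fixpoint, start Z0 = Sat(idle) = {Store, Load, Sync}, add states in Sat(¬busy) with every successor in Z. Already a fixed point.
Sat(A[¬busy U idle]) = {Store, Load, Sync}
AF A[¬busy U idle]: least fixpoint, start Z0 = {Store, Load, Sync}, add states with every successor in Z. Already a fixed point.
Sat(AF A[¬busy U idle]) = {Store, Load, Sync}
A[idle U AF A[¬busy U idle]]: least fixpoint, start Z0 = Sat(AF A[¬busy U idle]) = {Store, Load, Sync}, add states in Sat(idle) with every successor in Z. Already a fixed point.
Sat(A[idle U AF A[¬busy U idle]]) = {Store, Load, Sync}

{Store, Load, Sync}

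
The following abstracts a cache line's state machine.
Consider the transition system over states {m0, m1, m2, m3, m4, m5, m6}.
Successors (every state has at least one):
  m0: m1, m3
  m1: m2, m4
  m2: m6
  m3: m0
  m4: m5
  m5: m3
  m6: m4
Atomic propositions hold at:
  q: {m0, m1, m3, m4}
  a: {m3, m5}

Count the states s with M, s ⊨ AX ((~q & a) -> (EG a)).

Sat(~q) = {m2, m5, m6}
Sat(~q & a) = {m5}
EG a: greatest fixpoint, start Z0 = {m3, m5}, keep only states in Sat with some successor in Z. Z1 = {m5}; Z2 = ∅; fixed.
Sat(EG a) = ∅
Sat((~q & a) -> (EG a)) = {m0, m1, m2, m3, m4, m6}
Sat(AX ((~q & a) -> (EG a))) = {s : every successor in {m0, m1, m2, m3, m4, m6}} = {m0, m1, m2, m3, m5, m6}
|Sat(AX ((~q & a) -> (EG a)))| = |{m0, m1, m2, m3, m5, m6}| = 6.

6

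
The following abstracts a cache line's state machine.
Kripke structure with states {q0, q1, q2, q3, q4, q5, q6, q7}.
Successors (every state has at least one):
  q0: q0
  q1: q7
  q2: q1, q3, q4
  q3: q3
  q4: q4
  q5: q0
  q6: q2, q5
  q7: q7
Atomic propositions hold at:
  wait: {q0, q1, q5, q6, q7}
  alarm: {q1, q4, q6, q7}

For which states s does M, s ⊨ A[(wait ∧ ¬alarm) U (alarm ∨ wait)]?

Sat(¬alarm) = {q0, q2, q3, q5}
Sat(wait ∧ ¬alarm) = {q0, q5}
Sat(alarm ∨ wait) = {q0, q1, q4, q5, q6, q7}
A[(wait ∧ ¬alarm) U (alarm ∨ wait)]: least fixpoint, start Z0 = Sat((alarm ∨ wait)) = {q0, q1, q4, q5, q6, q7}, add states in Sat(wait ∧ ¬alarm) with every successor in Z. Already a fixed point.
Sat(A[(wait ∧ ¬alarm) U (alarm ∨ wait)]) = {q0, q1, q4, q5, q6, q7}

{q0, q1, q4, q5, q6, q7}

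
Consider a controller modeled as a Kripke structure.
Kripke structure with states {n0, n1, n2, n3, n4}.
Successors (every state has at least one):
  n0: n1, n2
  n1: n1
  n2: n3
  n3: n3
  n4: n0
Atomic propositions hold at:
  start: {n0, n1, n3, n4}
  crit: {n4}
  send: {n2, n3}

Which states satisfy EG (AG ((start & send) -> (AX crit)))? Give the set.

Sat(start & send) = {n3}
Sat(AX crit) = {s : every successor in {n4}} = ∅
Sat((start & send) -> (AX crit)) = {n0, n1, n2, n4}
AG ((start & send) -> (AX crit)): greatest fixpoint, start Z0 = {n0, n1, n2, n4}, keep only states in Sat with every successor in Z. Z1 = {n0, n1, n4}; Z2 = {n1, n4}; Z3 = {n1}; fixed.
Sat(AG ((start & send) -> (AX crit))) = {n1}
EG (AG ((start & send) -> (AX crit))): greatest fixpoint, start Z0 = {n1}, keep only states in Sat with some successor in Z. Already a fixed point.
Sat(EG (AG ((start & send) -> (AX crit)))) = {n1}

{n1}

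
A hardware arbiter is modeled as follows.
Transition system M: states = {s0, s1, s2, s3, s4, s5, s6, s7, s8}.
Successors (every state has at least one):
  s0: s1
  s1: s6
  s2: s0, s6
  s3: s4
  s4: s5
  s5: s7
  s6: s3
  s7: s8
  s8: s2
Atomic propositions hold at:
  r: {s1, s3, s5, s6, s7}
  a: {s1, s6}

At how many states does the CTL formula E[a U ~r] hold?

4

Sat(~r) = {s0, s2, s4, s8}
E[a U ~r]: least fixpoint, start Z0 = Sat(~r) = {s0, s2, s4, s8}, add states in Sat(a) with some successor in Z. Already a fixed point.
Sat(E[a U ~r]) = {s0, s2, s4, s8}
|Sat(E[a U ~r])| = |{s0, s2, s4, s8}| = 4.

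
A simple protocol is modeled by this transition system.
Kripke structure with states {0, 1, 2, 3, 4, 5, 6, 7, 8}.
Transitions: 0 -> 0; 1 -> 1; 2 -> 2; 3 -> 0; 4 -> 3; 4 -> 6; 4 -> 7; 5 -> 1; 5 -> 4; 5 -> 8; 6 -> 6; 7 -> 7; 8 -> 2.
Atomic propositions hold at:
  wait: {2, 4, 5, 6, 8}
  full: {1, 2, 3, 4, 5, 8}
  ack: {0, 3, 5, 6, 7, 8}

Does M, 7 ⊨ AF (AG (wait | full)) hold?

No

Sat(wait | full) = {1, 2, 3, 4, 5, 6, 8}
AG (wait | full): greatest fixpoint, start Z0 = {1, 2, 3, 4, 5, 6, 8}, keep only states in Sat with every successor in Z. Z1 = {1, 2, 5, 6, 8}; Z2 = {1, 2, 6, 8}; fixed.
Sat(AG (wait | full)) = {1, 2, 6, 8}
AF (AG (wait | full)): least fixpoint, start Z0 = {1, 2, 6, 8}, add states with every successor in Z. Already a fixed point.
Sat(AF (AG (wait | full))) = {1, 2, 6, 8}
7 ∉ Sat(AF (AG (wait | full))) = {1, 2, 6, 8}, so the formula does not hold at 7.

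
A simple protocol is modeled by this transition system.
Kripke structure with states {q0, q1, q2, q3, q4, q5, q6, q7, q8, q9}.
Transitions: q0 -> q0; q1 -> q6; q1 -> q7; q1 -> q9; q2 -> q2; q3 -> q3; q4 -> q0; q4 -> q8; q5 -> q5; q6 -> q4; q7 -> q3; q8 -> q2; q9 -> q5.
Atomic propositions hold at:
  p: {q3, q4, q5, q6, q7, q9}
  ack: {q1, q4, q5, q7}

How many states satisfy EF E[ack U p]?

7

E[ack U p]: least fixpoint, start Z0 = Sat(p) = {q3, q4, q5, q6, q7, q9}, add states in Sat(ack) with some successor in Z. Z1 = {q1, q3, q4, q5, q6, q7, q9}; fixed.
Sat(E[ack U p]) = {q1, q3, q4, q5, q6, q7, q9}
EF E[ack U p]: least fixpoint, start Z0 = {q1, q3, q4, q5, q6, q7, q9}, add states with some successor in Z. Already a fixed point.
Sat(EF E[ack U p]) = {q1, q3, q4, q5, q6, q7, q9}
|Sat(EF E[ack U p])| = |{q1, q3, q4, q5, q6, q7, q9}| = 7.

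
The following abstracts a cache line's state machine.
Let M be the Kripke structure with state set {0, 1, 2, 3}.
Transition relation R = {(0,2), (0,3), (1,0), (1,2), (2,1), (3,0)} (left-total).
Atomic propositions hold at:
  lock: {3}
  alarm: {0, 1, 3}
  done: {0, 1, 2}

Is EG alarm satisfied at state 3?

EG alarm: greatest fixpoint, start Z0 = {0, 1, 3}, keep only states in Sat with some successor in Z. Already a fixed point.
Sat(EG alarm) = {0, 1, 3}
3 ∈ Sat(EG alarm) = {0, 1, 3}, so the formula holds at 3.

Yes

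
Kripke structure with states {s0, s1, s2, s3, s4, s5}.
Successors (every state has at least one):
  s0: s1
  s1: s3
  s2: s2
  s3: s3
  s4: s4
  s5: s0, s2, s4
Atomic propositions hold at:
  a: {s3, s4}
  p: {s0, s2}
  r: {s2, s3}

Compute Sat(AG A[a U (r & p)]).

Sat(r & p) = {s2}
A[a U (r & p)]: least fixpoint, start Z0 = Sat((r & p)) = {s2}, add states in Sat(a) with every successor in Z. Already a fixed point.
Sat(A[a U (r & p)]) = {s2}
AG A[a U (r & p)]: greatest fixpoint, start Z0 = {s2}, keep only states in Sat with every successor in Z. Already a fixed point.
Sat(AG A[a U (r & p)]) = {s2}

{s2}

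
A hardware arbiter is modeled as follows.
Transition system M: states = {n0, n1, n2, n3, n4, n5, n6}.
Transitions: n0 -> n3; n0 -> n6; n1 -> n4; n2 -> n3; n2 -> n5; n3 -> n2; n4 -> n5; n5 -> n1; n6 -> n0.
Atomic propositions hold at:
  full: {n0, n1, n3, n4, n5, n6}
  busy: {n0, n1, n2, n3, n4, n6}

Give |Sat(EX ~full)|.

Sat(~full) = {n2}
Sat(EX ~full) = {s : some successor in {n2}} = {n3}
|Sat(EX ~full)| = |{n3}| = 1.

1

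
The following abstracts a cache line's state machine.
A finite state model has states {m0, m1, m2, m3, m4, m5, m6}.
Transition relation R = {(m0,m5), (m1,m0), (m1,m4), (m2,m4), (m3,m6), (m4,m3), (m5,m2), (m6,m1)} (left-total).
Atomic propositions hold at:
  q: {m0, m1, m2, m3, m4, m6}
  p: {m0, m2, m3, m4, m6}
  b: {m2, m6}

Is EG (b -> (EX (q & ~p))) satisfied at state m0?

Sat(~p) = {m1, m5}
Sat(q & ~p) = {m1}
Sat(EX (q & ~p)) = {s : some successor in {m1}} = {m6}
Sat(b -> (EX (q & ~p))) = {m0, m1, m3, m4, m5, m6}
EG (b -> (EX (q & ~p))): greatest fixpoint, start Z0 = {m0, m1, m3, m4, m5, m6}, keep only states in Sat with some successor in Z. Z1 = {m0, m1, m3, m4, m6}; Z2 = {m1, m3, m4, m6}; fixed.
Sat(EG (b -> (EX (q & ~p)))) = {m1, m3, m4, m6}
m0 ∉ Sat(EG (b -> (EX (q & ~p)))) = {m1, m3, m4, m6}, so the formula does not hold at m0.

No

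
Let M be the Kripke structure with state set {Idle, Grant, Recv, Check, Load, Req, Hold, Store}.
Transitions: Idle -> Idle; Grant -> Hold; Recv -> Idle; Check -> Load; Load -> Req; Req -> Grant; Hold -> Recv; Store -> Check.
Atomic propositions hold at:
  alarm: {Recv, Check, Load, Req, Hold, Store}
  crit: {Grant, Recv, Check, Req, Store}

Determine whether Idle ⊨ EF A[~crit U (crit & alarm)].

No

Sat(~crit) = {Idle, Load, Hold}
Sat(crit & alarm) = {Recv, Check, Req, Store}
A[~crit U (crit & alarm)]: least fixpoint, start Z0 = Sat((crit & alarm)) = {Recv, Check, Req, Store}, add states in Sat(~crit) with every successor in Z. Z1 = {Recv, Check, Load, Req, Hold, Store}; fixed.
Sat(A[~crit U (crit & alarm)]) = {Recv, Check, Load, Req, Hold, Store}
EF A[~crit U (crit & alarm)]: least fixpoint, start Z0 = {Recv, Check, Load, Req, Hold, Store}, add states with some successor in Z. Z1 = {Grant, Recv, Check, Load, Req, Hold, Store}; fixed.
Sat(EF A[~crit U (crit & alarm)]) = {Grant, Recv, Check, Load, Req, Hold, Store}
Idle ∉ Sat(EF A[~crit U (crit & alarm)]) = {Grant, Recv, Check, Load, Req, Hold, Store}, so the formula does not hold at Idle.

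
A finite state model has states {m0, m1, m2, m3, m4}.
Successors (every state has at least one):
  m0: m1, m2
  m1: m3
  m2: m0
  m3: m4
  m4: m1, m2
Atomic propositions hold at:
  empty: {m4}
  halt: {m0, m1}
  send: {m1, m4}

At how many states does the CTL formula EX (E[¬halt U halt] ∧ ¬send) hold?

4

Sat(¬halt) = {m2, m3, m4}
E[¬halt U halt]: least fixpoint, start Z0 = Sat(halt) = {m0, m1}, add states in Sat(¬halt) with some successor in Z. Z1 = {m0, m1, m2, m4}; Z2 = {m0, m1, m2, m3, m4}; fixed.
Sat(E[¬halt U halt]) = {m0, m1, m2, m3, m4}
Sat(¬send) = {m0, m2, m3}
Sat(E[¬halt U halt] ∧ ¬send) = {m0, m2, m3}
Sat(EX (E[¬halt U halt] ∧ ¬send)) = {s : some successor in {m0, m2, m3}} = {m0, m1, m2, m4}
|Sat(EX (E[¬halt U halt] ∧ ¬send))| = |{m0, m1, m2, m4}| = 4.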